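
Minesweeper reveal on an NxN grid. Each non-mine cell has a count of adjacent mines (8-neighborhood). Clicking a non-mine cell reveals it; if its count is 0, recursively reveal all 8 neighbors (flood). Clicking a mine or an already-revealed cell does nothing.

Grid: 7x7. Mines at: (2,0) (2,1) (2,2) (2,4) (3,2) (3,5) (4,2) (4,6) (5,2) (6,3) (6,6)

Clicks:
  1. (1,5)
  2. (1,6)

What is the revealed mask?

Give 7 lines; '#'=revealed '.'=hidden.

Answer: #######
#######
.....##
.......
.......
.......
.......

Derivation:
Click 1 (1,5) count=1: revealed 1 new [(1,5)] -> total=1
Click 2 (1,6) count=0: revealed 15 new [(0,0) (0,1) (0,2) (0,3) (0,4) (0,5) (0,6) (1,0) (1,1) (1,2) (1,3) (1,4) (1,6) (2,5) (2,6)] -> total=16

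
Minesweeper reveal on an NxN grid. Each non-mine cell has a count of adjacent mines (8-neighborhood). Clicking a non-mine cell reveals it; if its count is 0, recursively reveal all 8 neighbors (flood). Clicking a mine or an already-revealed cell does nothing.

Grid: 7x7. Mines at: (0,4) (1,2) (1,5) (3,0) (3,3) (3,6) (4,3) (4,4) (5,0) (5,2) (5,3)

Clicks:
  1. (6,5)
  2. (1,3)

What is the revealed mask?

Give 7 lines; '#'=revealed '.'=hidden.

Click 1 (6,5) count=0: revealed 8 new [(4,5) (4,6) (5,4) (5,5) (5,6) (6,4) (6,5) (6,6)] -> total=8
Click 2 (1,3) count=2: revealed 1 new [(1,3)] -> total=9

Answer: .......
...#...
.......
.......
.....##
....###
....###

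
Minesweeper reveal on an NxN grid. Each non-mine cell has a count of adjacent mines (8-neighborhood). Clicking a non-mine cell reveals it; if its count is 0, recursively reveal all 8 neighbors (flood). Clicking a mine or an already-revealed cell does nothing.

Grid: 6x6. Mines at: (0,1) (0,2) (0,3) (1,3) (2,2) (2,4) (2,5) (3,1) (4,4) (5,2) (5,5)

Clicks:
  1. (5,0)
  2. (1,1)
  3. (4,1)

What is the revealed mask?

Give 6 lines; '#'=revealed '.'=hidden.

Click 1 (5,0) count=0: revealed 4 new [(4,0) (4,1) (5,0) (5,1)] -> total=4
Click 2 (1,1) count=3: revealed 1 new [(1,1)] -> total=5
Click 3 (4,1) count=2: revealed 0 new [(none)] -> total=5

Answer: ......
.#....
......
......
##....
##....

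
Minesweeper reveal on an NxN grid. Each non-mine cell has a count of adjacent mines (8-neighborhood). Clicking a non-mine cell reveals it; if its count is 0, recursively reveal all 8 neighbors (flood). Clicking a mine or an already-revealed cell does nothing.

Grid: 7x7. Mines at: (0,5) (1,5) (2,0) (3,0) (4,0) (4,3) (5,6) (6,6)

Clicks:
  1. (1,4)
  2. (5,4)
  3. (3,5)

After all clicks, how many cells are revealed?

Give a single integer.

Click 1 (1,4) count=2: revealed 1 new [(1,4)] -> total=1
Click 2 (5,4) count=1: revealed 1 new [(5,4)] -> total=2
Click 3 (3,5) count=0: revealed 9 new [(2,4) (2,5) (2,6) (3,4) (3,5) (3,6) (4,4) (4,5) (4,6)] -> total=11

Answer: 11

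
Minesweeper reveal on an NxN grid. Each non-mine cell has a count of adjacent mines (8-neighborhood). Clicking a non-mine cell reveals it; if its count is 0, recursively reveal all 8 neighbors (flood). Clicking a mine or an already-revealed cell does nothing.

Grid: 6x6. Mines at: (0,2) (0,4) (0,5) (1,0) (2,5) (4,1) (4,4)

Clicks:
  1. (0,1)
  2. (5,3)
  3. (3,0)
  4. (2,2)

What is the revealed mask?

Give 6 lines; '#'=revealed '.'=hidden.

Answer: .#....
.####.
.####.
#####.
......
...#..

Derivation:
Click 1 (0,1) count=2: revealed 1 new [(0,1)] -> total=1
Click 2 (5,3) count=1: revealed 1 new [(5,3)] -> total=2
Click 3 (3,0) count=1: revealed 1 new [(3,0)] -> total=3
Click 4 (2,2) count=0: revealed 12 new [(1,1) (1,2) (1,3) (1,4) (2,1) (2,2) (2,3) (2,4) (3,1) (3,2) (3,3) (3,4)] -> total=15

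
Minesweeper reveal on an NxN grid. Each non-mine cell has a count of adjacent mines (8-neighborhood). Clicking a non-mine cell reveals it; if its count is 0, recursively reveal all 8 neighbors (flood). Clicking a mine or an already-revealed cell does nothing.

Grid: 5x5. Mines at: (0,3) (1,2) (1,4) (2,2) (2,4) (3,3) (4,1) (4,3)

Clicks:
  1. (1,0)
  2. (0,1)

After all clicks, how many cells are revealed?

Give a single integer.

Click 1 (1,0) count=0: revealed 8 new [(0,0) (0,1) (1,0) (1,1) (2,0) (2,1) (3,0) (3,1)] -> total=8
Click 2 (0,1) count=1: revealed 0 new [(none)] -> total=8

Answer: 8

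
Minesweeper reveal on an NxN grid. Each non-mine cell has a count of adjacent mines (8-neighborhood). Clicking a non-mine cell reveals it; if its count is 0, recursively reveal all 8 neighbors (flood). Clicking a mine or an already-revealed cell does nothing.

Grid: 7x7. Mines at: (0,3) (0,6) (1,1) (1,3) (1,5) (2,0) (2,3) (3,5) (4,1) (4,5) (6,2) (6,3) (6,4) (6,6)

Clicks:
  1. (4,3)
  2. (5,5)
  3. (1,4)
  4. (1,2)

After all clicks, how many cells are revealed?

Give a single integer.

Answer: 12

Derivation:
Click 1 (4,3) count=0: revealed 9 new [(3,2) (3,3) (3,4) (4,2) (4,3) (4,4) (5,2) (5,3) (5,4)] -> total=9
Click 2 (5,5) count=3: revealed 1 new [(5,5)] -> total=10
Click 3 (1,4) count=4: revealed 1 new [(1,4)] -> total=11
Click 4 (1,2) count=4: revealed 1 new [(1,2)] -> total=12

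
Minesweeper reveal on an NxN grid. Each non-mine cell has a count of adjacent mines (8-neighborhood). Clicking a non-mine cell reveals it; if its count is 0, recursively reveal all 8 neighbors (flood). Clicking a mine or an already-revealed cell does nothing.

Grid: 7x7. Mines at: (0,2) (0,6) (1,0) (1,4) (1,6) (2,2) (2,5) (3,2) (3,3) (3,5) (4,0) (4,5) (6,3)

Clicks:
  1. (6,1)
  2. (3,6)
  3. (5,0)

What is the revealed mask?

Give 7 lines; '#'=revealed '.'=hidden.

Click 1 (6,1) count=0: revealed 6 new [(5,0) (5,1) (5,2) (6,0) (6,1) (6,2)] -> total=6
Click 2 (3,6) count=3: revealed 1 new [(3,6)] -> total=7
Click 3 (5,0) count=1: revealed 0 new [(none)] -> total=7

Answer: .......
.......
.......
......#
.......
###....
###....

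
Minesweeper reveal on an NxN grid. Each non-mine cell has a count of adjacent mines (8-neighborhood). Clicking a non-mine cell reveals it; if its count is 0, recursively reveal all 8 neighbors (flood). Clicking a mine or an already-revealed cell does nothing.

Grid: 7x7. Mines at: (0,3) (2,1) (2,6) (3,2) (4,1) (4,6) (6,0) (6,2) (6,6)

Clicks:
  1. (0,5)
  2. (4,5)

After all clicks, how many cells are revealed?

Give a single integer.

Answer: 7

Derivation:
Click 1 (0,5) count=0: revealed 6 new [(0,4) (0,5) (0,6) (1,4) (1,5) (1,6)] -> total=6
Click 2 (4,5) count=1: revealed 1 new [(4,5)] -> total=7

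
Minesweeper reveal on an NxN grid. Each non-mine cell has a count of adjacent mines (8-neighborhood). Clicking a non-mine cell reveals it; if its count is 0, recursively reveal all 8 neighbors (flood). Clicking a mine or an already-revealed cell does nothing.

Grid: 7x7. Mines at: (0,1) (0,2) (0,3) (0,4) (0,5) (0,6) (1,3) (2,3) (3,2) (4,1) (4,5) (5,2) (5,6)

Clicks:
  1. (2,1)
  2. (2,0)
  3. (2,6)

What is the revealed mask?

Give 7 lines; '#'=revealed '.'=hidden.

Answer: .......
##..###
##..###
##..###
.......
.......
.......

Derivation:
Click 1 (2,1) count=1: revealed 1 new [(2,1)] -> total=1
Click 2 (2,0) count=0: revealed 5 new [(1,0) (1,1) (2,0) (3,0) (3,1)] -> total=6
Click 3 (2,6) count=0: revealed 9 new [(1,4) (1,5) (1,6) (2,4) (2,5) (2,6) (3,4) (3,5) (3,6)] -> total=15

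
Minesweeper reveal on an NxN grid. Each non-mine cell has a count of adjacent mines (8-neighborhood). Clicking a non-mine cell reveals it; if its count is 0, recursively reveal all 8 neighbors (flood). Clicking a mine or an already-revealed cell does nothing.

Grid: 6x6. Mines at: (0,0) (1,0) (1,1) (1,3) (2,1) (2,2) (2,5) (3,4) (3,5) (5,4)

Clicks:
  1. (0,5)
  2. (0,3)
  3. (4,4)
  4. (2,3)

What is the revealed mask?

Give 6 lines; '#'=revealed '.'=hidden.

Answer: ...###
....##
...#..
......
....#.
......

Derivation:
Click 1 (0,5) count=0: revealed 4 new [(0,4) (0,5) (1,4) (1,5)] -> total=4
Click 2 (0,3) count=1: revealed 1 new [(0,3)] -> total=5
Click 3 (4,4) count=3: revealed 1 new [(4,4)] -> total=6
Click 4 (2,3) count=3: revealed 1 new [(2,3)] -> total=7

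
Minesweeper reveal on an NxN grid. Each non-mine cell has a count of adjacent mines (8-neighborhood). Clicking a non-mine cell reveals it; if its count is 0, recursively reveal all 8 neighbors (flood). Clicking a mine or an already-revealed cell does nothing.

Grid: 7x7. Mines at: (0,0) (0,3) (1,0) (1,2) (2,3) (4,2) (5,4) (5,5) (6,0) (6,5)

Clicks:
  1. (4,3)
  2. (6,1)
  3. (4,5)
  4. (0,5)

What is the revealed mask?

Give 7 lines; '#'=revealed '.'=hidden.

Answer: ....###
....###
....###
....###
...####
.......
.#.....

Derivation:
Click 1 (4,3) count=2: revealed 1 new [(4,3)] -> total=1
Click 2 (6,1) count=1: revealed 1 new [(6,1)] -> total=2
Click 3 (4,5) count=2: revealed 1 new [(4,5)] -> total=3
Click 4 (0,5) count=0: revealed 14 new [(0,4) (0,5) (0,6) (1,4) (1,5) (1,6) (2,4) (2,5) (2,6) (3,4) (3,5) (3,6) (4,4) (4,6)] -> total=17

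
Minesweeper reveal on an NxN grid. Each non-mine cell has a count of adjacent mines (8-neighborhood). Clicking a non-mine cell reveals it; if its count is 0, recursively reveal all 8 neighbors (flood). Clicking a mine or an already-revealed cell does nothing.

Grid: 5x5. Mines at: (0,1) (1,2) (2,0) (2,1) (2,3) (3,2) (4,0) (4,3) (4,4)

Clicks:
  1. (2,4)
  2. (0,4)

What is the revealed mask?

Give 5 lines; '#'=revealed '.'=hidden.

Click 1 (2,4) count=1: revealed 1 new [(2,4)] -> total=1
Click 2 (0,4) count=0: revealed 4 new [(0,3) (0,4) (1,3) (1,4)] -> total=5

Answer: ...##
...##
....#
.....
.....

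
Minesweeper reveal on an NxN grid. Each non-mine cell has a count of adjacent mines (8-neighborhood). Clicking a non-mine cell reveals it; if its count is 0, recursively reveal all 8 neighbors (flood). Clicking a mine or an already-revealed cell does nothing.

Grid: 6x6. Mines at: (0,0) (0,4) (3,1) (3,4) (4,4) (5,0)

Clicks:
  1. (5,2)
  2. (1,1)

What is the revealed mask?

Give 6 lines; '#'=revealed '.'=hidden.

Answer: ......
.#....
......
......
.###..
.###..

Derivation:
Click 1 (5,2) count=0: revealed 6 new [(4,1) (4,2) (4,3) (5,1) (5,2) (5,3)] -> total=6
Click 2 (1,1) count=1: revealed 1 new [(1,1)] -> total=7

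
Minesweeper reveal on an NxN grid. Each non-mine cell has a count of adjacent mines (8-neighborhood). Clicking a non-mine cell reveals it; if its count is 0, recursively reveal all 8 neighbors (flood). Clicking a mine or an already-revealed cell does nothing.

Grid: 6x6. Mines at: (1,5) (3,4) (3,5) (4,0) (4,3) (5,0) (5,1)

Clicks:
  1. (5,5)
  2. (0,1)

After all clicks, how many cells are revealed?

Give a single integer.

Click 1 (5,5) count=0: revealed 4 new [(4,4) (4,5) (5,4) (5,5)] -> total=4
Click 2 (0,1) count=0: revealed 19 new [(0,0) (0,1) (0,2) (0,3) (0,4) (1,0) (1,1) (1,2) (1,3) (1,4) (2,0) (2,1) (2,2) (2,3) (2,4) (3,0) (3,1) (3,2) (3,3)] -> total=23

Answer: 23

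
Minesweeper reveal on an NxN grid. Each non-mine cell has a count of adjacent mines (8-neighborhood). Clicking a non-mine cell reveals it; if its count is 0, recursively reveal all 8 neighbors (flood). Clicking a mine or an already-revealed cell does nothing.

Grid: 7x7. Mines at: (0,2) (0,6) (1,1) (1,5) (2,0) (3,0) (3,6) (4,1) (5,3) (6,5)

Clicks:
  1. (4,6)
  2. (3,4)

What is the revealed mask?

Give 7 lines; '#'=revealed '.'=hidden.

Click 1 (4,6) count=1: revealed 1 new [(4,6)] -> total=1
Click 2 (3,4) count=0: revealed 15 new [(1,2) (1,3) (1,4) (2,2) (2,3) (2,4) (2,5) (3,2) (3,3) (3,4) (3,5) (4,2) (4,3) (4,4) (4,5)] -> total=16

Answer: .......
..###..
..####.
..####.
..#####
.......
.......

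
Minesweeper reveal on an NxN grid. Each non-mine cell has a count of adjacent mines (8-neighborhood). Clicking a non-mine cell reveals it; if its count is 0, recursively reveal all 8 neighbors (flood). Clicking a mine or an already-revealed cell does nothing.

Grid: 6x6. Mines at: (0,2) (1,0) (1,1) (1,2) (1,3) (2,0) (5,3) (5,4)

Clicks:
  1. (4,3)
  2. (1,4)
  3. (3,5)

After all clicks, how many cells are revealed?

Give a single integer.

Answer: 24

Derivation:
Click 1 (4,3) count=2: revealed 1 new [(4,3)] -> total=1
Click 2 (1,4) count=1: revealed 1 new [(1,4)] -> total=2
Click 3 (3,5) count=0: revealed 22 new [(0,4) (0,5) (1,5) (2,1) (2,2) (2,3) (2,4) (2,5) (3,0) (3,1) (3,2) (3,3) (3,4) (3,5) (4,0) (4,1) (4,2) (4,4) (4,5) (5,0) (5,1) (5,2)] -> total=24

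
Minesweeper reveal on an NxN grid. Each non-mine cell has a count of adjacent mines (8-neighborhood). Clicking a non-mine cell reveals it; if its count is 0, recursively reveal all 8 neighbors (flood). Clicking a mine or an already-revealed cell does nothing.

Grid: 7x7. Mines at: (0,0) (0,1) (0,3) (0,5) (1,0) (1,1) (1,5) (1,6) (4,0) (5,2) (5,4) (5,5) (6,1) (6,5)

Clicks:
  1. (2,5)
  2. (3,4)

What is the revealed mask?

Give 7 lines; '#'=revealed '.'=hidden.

Click 1 (2,5) count=2: revealed 1 new [(2,5)] -> total=1
Click 2 (3,4) count=0: revealed 20 new [(1,2) (1,3) (1,4) (2,1) (2,2) (2,3) (2,4) (2,6) (3,1) (3,2) (3,3) (3,4) (3,5) (3,6) (4,1) (4,2) (4,3) (4,4) (4,5) (4,6)] -> total=21

Answer: .......
..###..
.######
.######
.######
.......
.......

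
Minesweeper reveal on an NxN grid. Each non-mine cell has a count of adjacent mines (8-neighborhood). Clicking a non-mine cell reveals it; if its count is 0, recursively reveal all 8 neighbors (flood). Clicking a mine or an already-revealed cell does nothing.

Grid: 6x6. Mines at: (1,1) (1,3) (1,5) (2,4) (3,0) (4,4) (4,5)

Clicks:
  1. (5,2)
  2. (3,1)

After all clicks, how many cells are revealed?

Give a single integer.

Answer: 14

Derivation:
Click 1 (5,2) count=0: revealed 14 new [(2,1) (2,2) (2,3) (3,1) (3,2) (3,3) (4,0) (4,1) (4,2) (4,3) (5,0) (5,1) (5,2) (5,3)] -> total=14
Click 2 (3,1) count=1: revealed 0 new [(none)] -> total=14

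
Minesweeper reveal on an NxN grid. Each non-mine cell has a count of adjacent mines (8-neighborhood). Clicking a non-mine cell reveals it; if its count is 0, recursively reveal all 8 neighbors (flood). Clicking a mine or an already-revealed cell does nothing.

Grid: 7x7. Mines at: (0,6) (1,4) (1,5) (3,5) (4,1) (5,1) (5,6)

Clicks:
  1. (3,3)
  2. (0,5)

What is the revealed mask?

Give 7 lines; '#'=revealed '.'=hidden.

Answer: ####.#.
####...
#####..
#####..
..####.
..####.
..####.

Derivation:
Click 1 (3,3) count=0: revealed 30 new [(0,0) (0,1) (0,2) (0,3) (1,0) (1,1) (1,2) (1,3) (2,0) (2,1) (2,2) (2,3) (2,4) (3,0) (3,1) (3,2) (3,3) (3,4) (4,2) (4,3) (4,4) (4,5) (5,2) (5,3) (5,4) (5,5) (6,2) (6,3) (6,4) (6,5)] -> total=30
Click 2 (0,5) count=3: revealed 1 new [(0,5)] -> total=31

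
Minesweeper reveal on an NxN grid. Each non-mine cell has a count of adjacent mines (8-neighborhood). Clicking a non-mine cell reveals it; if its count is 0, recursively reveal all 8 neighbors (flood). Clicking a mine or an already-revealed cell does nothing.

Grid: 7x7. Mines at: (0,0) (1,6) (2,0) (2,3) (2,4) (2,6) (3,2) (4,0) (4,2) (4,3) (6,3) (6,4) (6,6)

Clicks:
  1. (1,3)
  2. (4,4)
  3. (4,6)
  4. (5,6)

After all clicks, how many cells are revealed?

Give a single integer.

Click 1 (1,3) count=2: revealed 1 new [(1,3)] -> total=1
Click 2 (4,4) count=1: revealed 1 new [(4,4)] -> total=2
Click 3 (4,6) count=0: revealed 8 new [(3,4) (3,5) (3,6) (4,5) (4,6) (5,4) (5,5) (5,6)] -> total=10
Click 4 (5,6) count=1: revealed 0 new [(none)] -> total=10

Answer: 10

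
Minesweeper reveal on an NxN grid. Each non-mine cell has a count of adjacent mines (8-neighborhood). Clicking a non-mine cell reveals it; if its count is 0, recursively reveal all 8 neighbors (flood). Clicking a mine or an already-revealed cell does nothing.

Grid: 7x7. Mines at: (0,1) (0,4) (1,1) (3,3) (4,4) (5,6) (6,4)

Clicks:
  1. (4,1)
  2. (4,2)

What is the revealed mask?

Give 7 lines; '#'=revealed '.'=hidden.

Click 1 (4,1) count=0: revealed 18 new [(2,0) (2,1) (2,2) (3,0) (3,1) (3,2) (4,0) (4,1) (4,2) (4,3) (5,0) (5,1) (5,2) (5,3) (6,0) (6,1) (6,2) (6,3)] -> total=18
Click 2 (4,2) count=1: revealed 0 new [(none)] -> total=18

Answer: .......
.......
###....
###....
####...
####...
####...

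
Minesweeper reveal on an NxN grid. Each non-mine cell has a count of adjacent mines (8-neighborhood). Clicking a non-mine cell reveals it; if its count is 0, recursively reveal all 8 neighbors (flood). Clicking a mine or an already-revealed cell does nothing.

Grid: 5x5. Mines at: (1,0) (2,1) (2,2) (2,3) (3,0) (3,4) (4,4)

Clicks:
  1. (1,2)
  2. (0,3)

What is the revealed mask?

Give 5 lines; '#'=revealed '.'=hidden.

Answer: .####
.####
.....
.....
.....

Derivation:
Click 1 (1,2) count=3: revealed 1 new [(1,2)] -> total=1
Click 2 (0,3) count=0: revealed 7 new [(0,1) (0,2) (0,3) (0,4) (1,1) (1,3) (1,4)] -> total=8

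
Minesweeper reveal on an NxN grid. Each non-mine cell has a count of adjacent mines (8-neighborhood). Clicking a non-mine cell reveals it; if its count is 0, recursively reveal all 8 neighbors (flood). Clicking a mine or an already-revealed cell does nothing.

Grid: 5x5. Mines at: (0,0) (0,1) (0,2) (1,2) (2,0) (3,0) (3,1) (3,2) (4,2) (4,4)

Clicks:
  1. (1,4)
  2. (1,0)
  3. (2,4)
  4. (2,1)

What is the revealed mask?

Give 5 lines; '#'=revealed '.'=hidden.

Click 1 (1,4) count=0: revealed 8 new [(0,3) (0,4) (1,3) (1,4) (2,3) (2,4) (3,3) (3,4)] -> total=8
Click 2 (1,0) count=3: revealed 1 new [(1,0)] -> total=9
Click 3 (2,4) count=0: revealed 0 new [(none)] -> total=9
Click 4 (2,1) count=5: revealed 1 new [(2,1)] -> total=10

Answer: ...##
#..##
.#.##
...##
.....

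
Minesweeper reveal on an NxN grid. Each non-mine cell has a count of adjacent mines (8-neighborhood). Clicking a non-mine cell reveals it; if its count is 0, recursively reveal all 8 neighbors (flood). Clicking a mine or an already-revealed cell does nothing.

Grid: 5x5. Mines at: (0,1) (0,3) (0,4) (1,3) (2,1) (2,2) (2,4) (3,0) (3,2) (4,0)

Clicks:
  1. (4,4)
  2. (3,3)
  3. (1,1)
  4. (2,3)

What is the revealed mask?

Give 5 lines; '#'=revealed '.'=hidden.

Answer: .....
.#...
...#.
...##
...##

Derivation:
Click 1 (4,4) count=0: revealed 4 new [(3,3) (3,4) (4,3) (4,4)] -> total=4
Click 2 (3,3) count=3: revealed 0 new [(none)] -> total=4
Click 3 (1,1) count=3: revealed 1 new [(1,1)] -> total=5
Click 4 (2,3) count=4: revealed 1 new [(2,3)] -> total=6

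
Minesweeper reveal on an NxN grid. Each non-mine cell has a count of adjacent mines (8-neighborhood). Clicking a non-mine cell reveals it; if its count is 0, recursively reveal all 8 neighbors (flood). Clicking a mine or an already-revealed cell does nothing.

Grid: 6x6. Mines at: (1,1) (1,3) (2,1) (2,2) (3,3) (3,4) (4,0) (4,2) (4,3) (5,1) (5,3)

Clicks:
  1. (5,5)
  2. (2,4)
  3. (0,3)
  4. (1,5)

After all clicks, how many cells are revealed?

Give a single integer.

Click 1 (5,5) count=0: revealed 4 new [(4,4) (4,5) (5,4) (5,5)] -> total=4
Click 2 (2,4) count=3: revealed 1 new [(2,4)] -> total=5
Click 3 (0,3) count=1: revealed 1 new [(0,3)] -> total=6
Click 4 (1,5) count=0: revealed 5 new [(0,4) (0,5) (1,4) (1,5) (2,5)] -> total=11

Answer: 11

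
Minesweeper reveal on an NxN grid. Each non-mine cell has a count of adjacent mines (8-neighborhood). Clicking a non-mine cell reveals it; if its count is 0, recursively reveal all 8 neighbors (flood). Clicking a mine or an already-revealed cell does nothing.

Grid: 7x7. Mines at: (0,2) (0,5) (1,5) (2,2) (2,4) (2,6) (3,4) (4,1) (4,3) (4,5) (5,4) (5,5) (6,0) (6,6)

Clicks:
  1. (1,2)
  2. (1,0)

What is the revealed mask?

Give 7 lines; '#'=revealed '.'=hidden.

Click 1 (1,2) count=2: revealed 1 new [(1,2)] -> total=1
Click 2 (1,0) count=0: revealed 8 new [(0,0) (0,1) (1,0) (1,1) (2,0) (2,1) (3,0) (3,1)] -> total=9

Answer: ##.....
###....
##.....
##.....
.......
.......
.......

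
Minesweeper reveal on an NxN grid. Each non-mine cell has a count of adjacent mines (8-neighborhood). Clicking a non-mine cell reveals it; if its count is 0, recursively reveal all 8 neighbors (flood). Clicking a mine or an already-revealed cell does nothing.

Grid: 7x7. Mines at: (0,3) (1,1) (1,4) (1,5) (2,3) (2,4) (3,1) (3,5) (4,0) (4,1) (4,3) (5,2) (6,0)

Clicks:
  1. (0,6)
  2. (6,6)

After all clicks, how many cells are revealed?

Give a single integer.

Answer: 12

Derivation:
Click 1 (0,6) count=1: revealed 1 new [(0,6)] -> total=1
Click 2 (6,6) count=0: revealed 11 new [(4,4) (4,5) (4,6) (5,3) (5,4) (5,5) (5,6) (6,3) (6,4) (6,5) (6,6)] -> total=12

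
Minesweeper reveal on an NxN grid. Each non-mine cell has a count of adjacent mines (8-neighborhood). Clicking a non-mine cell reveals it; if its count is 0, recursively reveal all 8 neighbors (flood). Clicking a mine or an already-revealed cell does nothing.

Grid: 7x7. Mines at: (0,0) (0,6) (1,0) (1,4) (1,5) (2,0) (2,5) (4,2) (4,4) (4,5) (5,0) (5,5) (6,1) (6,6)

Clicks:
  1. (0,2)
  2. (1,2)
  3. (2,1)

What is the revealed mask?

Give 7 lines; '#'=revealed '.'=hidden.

Answer: .###...
.###...
.###...
.###...
.......
.......
.......

Derivation:
Click 1 (0,2) count=0: revealed 12 new [(0,1) (0,2) (0,3) (1,1) (1,2) (1,3) (2,1) (2,2) (2,3) (3,1) (3,2) (3,3)] -> total=12
Click 2 (1,2) count=0: revealed 0 new [(none)] -> total=12
Click 3 (2,1) count=2: revealed 0 new [(none)] -> total=12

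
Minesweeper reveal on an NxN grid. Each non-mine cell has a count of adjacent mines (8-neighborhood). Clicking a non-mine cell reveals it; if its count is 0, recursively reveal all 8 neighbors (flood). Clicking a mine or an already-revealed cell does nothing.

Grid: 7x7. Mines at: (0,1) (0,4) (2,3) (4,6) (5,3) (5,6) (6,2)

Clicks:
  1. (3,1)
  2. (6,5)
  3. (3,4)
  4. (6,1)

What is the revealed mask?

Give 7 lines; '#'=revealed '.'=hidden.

Click 1 (3,1) count=0: revealed 17 new [(1,0) (1,1) (1,2) (2,0) (2,1) (2,2) (3,0) (3,1) (3,2) (4,0) (4,1) (4,2) (5,0) (5,1) (5,2) (6,0) (6,1)] -> total=17
Click 2 (6,5) count=1: revealed 1 new [(6,5)] -> total=18
Click 3 (3,4) count=1: revealed 1 new [(3,4)] -> total=19
Click 4 (6,1) count=1: revealed 0 new [(none)] -> total=19

Answer: .......
###....
###....
###.#..
###....
###....
##...#.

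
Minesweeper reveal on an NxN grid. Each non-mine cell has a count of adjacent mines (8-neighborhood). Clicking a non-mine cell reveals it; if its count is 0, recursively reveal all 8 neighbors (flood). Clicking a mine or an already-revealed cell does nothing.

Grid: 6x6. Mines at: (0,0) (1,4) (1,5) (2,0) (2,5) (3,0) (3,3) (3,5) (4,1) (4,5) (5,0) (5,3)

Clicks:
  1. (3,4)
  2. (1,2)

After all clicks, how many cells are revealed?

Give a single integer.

Click 1 (3,4) count=4: revealed 1 new [(3,4)] -> total=1
Click 2 (1,2) count=0: revealed 9 new [(0,1) (0,2) (0,3) (1,1) (1,2) (1,3) (2,1) (2,2) (2,3)] -> total=10

Answer: 10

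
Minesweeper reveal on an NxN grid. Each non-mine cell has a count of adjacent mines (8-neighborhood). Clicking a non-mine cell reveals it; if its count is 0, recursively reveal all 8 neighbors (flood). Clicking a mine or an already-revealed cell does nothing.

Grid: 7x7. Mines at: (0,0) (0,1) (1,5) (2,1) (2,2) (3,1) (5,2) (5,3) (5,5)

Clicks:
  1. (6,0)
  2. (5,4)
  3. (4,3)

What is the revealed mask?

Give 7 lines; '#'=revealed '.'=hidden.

Click 1 (6,0) count=0: revealed 6 new [(4,0) (4,1) (5,0) (5,1) (6,0) (6,1)] -> total=6
Click 2 (5,4) count=2: revealed 1 new [(5,4)] -> total=7
Click 3 (4,3) count=2: revealed 1 new [(4,3)] -> total=8

Answer: .......
.......
.......
.......
##.#...
##..#..
##.....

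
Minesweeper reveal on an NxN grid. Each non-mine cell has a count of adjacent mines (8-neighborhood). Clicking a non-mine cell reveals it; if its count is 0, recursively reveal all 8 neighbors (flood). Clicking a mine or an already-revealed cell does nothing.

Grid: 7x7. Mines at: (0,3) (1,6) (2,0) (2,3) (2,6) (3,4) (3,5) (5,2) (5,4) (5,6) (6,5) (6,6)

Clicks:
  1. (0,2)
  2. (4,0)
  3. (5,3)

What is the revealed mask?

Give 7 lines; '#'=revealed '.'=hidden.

Answer: ..#....
.......
.......
##.....
##.....
##.#...
##.....

Derivation:
Click 1 (0,2) count=1: revealed 1 new [(0,2)] -> total=1
Click 2 (4,0) count=0: revealed 8 new [(3,0) (3,1) (4,0) (4,1) (5,0) (5,1) (6,0) (6,1)] -> total=9
Click 3 (5,3) count=2: revealed 1 new [(5,3)] -> total=10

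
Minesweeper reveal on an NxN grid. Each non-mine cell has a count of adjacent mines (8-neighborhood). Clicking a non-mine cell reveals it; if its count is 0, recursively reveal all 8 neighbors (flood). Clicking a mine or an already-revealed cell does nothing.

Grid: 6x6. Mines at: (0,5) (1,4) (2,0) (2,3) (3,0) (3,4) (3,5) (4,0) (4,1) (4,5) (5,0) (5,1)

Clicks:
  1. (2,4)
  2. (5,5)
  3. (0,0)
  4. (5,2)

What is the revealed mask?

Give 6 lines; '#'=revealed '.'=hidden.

Answer: ####..
####..
....#.
......
......
..#..#

Derivation:
Click 1 (2,4) count=4: revealed 1 new [(2,4)] -> total=1
Click 2 (5,5) count=1: revealed 1 new [(5,5)] -> total=2
Click 3 (0,0) count=0: revealed 8 new [(0,0) (0,1) (0,2) (0,3) (1,0) (1,1) (1,2) (1,3)] -> total=10
Click 4 (5,2) count=2: revealed 1 new [(5,2)] -> total=11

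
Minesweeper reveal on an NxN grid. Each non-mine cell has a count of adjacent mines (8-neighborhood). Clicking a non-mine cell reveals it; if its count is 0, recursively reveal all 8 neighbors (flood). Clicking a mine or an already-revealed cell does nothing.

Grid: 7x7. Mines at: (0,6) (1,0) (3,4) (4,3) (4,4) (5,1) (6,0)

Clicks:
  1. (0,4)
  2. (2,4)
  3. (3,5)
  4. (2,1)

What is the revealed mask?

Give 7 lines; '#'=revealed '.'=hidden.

Answer: .#####.
.#####.
######.
####.#.
###....
.......
.......

Derivation:
Click 1 (0,4) count=0: revealed 23 new [(0,1) (0,2) (0,3) (0,4) (0,5) (1,1) (1,2) (1,3) (1,4) (1,5) (2,0) (2,1) (2,2) (2,3) (2,4) (2,5) (3,0) (3,1) (3,2) (3,3) (4,0) (4,1) (4,2)] -> total=23
Click 2 (2,4) count=1: revealed 0 new [(none)] -> total=23
Click 3 (3,5) count=2: revealed 1 new [(3,5)] -> total=24
Click 4 (2,1) count=1: revealed 0 new [(none)] -> total=24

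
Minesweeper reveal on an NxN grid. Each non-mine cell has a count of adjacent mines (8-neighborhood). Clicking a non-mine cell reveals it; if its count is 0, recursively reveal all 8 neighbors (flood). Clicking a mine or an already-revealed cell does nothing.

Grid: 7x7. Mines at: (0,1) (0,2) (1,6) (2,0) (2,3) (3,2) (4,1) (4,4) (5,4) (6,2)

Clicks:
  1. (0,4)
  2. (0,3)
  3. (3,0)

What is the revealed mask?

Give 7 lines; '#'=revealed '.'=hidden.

Click 1 (0,4) count=0: revealed 6 new [(0,3) (0,4) (0,5) (1,3) (1,4) (1,5)] -> total=6
Click 2 (0,3) count=1: revealed 0 new [(none)] -> total=6
Click 3 (3,0) count=2: revealed 1 new [(3,0)] -> total=7

Answer: ...###.
...###.
.......
#......
.......
.......
.......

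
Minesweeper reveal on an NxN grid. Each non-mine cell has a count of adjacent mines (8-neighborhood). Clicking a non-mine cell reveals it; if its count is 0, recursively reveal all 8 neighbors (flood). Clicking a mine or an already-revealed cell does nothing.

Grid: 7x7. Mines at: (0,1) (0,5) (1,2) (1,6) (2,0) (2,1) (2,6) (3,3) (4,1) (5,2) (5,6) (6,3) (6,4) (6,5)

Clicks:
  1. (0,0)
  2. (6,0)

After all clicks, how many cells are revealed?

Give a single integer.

Click 1 (0,0) count=1: revealed 1 new [(0,0)] -> total=1
Click 2 (6,0) count=0: revealed 4 new [(5,0) (5,1) (6,0) (6,1)] -> total=5

Answer: 5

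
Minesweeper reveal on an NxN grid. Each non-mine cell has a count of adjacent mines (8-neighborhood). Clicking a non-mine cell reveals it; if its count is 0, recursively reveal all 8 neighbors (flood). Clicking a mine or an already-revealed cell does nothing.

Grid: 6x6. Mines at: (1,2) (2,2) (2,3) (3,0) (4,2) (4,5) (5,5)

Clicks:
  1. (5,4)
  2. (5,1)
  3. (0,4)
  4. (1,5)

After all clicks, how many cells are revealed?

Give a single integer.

Answer: 12

Derivation:
Click 1 (5,4) count=2: revealed 1 new [(5,4)] -> total=1
Click 2 (5,1) count=1: revealed 1 new [(5,1)] -> total=2
Click 3 (0,4) count=0: revealed 10 new [(0,3) (0,4) (0,5) (1,3) (1,4) (1,5) (2,4) (2,5) (3,4) (3,5)] -> total=12
Click 4 (1,5) count=0: revealed 0 new [(none)] -> total=12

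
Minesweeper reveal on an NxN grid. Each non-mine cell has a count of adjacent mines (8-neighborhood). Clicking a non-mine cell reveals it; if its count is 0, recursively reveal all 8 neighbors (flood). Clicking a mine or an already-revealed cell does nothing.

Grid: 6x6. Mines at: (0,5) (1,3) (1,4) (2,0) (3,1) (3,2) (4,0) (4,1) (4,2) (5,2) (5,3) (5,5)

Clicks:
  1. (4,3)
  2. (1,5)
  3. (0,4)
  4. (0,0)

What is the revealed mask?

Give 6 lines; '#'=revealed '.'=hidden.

Answer: ###.#.
###..#
......
......
...#..
......

Derivation:
Click 1 (4,3) count=4: revealed 1 new [(4,3)] -> total=1
Click 2 (1,5) count=2: revealed 1 new [(1,5)] -> total=2
Click 3 (0,4) count=3: revealed 1 new [(0,4)] -> total=3
Click 4 (0,0) count=0: revealed 6 new [(0,0) (0,1) (0,2) (1,0) (1,1) (1,2)] -> total=9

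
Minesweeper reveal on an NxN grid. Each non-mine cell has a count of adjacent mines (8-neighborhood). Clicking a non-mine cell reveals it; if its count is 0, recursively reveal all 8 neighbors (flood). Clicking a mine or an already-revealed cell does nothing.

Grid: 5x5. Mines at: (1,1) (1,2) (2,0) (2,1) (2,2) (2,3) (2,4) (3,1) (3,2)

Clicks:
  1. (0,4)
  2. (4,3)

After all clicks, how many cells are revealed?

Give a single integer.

Click 1 (0,4) count=0: revealed 4 new [(0,3) (0,4) (1,3) (1,4)] -> total=4
Click 2 (4,3) count=1: revealed 1 new [(4,3)] -> total=5

Answer: 5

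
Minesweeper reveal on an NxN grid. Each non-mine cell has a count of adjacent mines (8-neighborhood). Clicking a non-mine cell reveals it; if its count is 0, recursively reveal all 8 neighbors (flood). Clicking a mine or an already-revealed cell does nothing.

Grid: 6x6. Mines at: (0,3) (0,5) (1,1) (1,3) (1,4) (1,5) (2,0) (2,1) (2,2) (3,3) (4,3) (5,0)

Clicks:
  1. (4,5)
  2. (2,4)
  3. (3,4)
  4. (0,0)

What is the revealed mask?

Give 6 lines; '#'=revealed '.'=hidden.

Click 1 (4,5) count=0: revealed 8 new [(2,4) (2,5) (3,4) (3,5) (4,4) (4,5) (5,4) (5,5)] -> total=8
Click 2 (2,4) count=4: revealed 0 new [(none)] -> total=8
Click 3 (3,4) count=2: revealed 0 new [(none)] -> total=8
Click 4 (0,0) count=1: revealed 1 new [(0,0)] -> total=9

Answer: #.....
......
....##
....##
....##
....##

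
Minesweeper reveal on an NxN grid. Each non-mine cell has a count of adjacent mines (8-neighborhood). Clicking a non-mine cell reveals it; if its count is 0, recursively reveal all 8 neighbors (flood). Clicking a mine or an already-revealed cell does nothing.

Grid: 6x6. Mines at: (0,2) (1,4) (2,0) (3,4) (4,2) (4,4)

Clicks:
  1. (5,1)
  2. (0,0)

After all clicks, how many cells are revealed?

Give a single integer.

Answer: 5

Derivation:
Click 1 (5,1) count=1: revealed 1 new [(5,1)] -> total=1
Click 2 (0,0) count=0: revealed 4 new [(0,0) (0,1) (1,0) (1,1)] -> total=5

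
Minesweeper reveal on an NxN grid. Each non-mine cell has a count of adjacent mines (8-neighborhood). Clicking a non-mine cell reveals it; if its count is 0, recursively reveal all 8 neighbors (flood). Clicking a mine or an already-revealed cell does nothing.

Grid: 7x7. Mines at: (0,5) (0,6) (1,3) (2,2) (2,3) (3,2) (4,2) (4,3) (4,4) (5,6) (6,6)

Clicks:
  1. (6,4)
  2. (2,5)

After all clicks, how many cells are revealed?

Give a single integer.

Answer: 35

Derivation:
Click 1 (6,4) count=0: revealed 24 new [(0,0) (0,1) (0,2) (1,0) (1,1) (1,2) (2,0) (2,1) (3,0) (3,1) (4,0) (4,1) (5,0) (5,1) (5,2) (5,3) (5,4) (5,5) (6,0) (6,1) (6,2) (6,3) (6,4) (6,5)] -> total=24
Click 2 (2,5) count=0: revealed 11 new [(1,4) (1,5) (1,6) (2,4) (2,5) (2,6) (3,4) (3,5) (3,6) (4,5) (4,6)] -> total=35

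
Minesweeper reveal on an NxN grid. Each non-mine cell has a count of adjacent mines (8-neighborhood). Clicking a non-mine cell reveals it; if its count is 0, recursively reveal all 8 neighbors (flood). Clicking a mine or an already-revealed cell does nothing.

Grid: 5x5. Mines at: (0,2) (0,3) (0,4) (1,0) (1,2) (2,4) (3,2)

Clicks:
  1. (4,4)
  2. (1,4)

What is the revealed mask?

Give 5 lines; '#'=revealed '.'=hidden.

Answer: .....
....#
.....
...##
...##

Derivation:
Click 1 (4,4) count=0: revealed 4 new [(3,3) (3,4) (4,3) (4,4)] -> total=4
Click 2 (1,4) count=3: revealed 1 new [(1,4)] -> total=5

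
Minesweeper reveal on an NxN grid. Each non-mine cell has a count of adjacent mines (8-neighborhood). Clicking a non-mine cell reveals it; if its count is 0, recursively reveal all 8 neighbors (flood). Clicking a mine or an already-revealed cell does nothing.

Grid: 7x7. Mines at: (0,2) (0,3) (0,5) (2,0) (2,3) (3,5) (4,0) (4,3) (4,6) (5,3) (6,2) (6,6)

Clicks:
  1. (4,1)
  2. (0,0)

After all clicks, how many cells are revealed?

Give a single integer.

Click 1 (4,1) count=1: revealed 1 new [(4,1)] -> total=1
Click 2 (0,0) count=0: revealed 4 new [(0,0) (0,1) (1,0) (1,1)] -> total=5

Answer: 5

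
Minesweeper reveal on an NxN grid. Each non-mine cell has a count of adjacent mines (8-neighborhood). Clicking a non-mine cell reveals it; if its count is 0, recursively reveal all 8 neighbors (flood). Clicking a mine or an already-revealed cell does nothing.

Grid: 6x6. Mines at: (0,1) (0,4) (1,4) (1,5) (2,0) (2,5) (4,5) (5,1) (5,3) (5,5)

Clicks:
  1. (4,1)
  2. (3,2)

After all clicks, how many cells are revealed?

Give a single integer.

Answer: 15

Derivation:
Click 1 (4,1) count=1: revealed 1 new [(4,1)] -> total=1
Click 2 (3,2) count=0: revealed 14 new [(1,1) (1,2) (1,3) (2,1) (2,2) (2,3) (2,4) (3,1) (3,2) (3,3) (3,4) (4,2) (4,3) (4,4)] -> total=15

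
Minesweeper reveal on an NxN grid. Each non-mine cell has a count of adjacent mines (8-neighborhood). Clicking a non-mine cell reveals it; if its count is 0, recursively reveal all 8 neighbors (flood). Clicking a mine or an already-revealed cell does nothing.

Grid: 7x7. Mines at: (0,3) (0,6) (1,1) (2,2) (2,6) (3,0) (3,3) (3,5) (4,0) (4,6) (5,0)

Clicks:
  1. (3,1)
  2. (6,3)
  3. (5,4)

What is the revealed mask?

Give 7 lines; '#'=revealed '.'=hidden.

Click 1 (3,1) count=3: revealed 1 new [(3,1)] -> total=1
Click 2 (6,3) count=0: revealed 17 new [(4,1) (4,2) (4,3) (4,4) (4,5) (5,1) (5,2) (5,3) (5,4) (5,5) (5,6) (6,1) (6,2) (6,3) (6,4) (6,5) (6,6)] -> total=18
Click 3 (5,4) count=0: revealed 0 new [(none)] -> total=18

Answer: .......
.......
.......
.#.....
.#####.
.######
.######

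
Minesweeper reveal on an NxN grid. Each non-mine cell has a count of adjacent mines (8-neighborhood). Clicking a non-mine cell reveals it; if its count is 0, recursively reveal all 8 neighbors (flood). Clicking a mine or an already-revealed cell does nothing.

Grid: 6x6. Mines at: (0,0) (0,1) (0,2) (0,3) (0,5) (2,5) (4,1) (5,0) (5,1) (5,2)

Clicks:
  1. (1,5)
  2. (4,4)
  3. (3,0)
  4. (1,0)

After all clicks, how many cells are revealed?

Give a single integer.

Click 1 (1,5) count=2: revealed 1 new [(1,5)] -> total=1
Click 2 (4,4) count=0: revealed 23 new [(1,0) (1,1) (1,2) (1,3) (1,4) (2,0) (2,1) (2,2) (2,3) (2,4) (3,0) (3,1) (3,2) (3,3) (3,4) (3,5) (4,2) (4,3) (4,4) (4,5) (5,3) (5,4) (5,5)] -> total=24
Click 3 (3,0) count=1: revealed 0 new [(none)] -> total=24
Click 4 (1,0) count=2: revealed 0 new [(none)] -> total=24

Answer: 24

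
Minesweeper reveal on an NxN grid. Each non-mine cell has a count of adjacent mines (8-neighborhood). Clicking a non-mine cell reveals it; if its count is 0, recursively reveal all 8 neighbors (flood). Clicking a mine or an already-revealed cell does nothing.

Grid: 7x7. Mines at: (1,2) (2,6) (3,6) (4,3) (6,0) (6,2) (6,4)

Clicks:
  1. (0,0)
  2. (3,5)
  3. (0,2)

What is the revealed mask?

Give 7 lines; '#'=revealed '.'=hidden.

Answer: ###....
##.....
###....
###..#.
###....
###....
.......

Derivation:
Click 1 (0,0) count=0: revealed 16 new [(0,0) (0,1) (1,0) (1,1) (2,0) (2,1) (2,2) (3,0) (3,1) (3,2) (4,0) (4,1) (4,2) (5,0) (5,1) (5,2)] -> total=16
Click 2 (3,5) count=2: revealed 1 new [(3,5)] -> total=17
Click 3 (0,2) count=1: revealed 1 new [(0,2)] -> total=18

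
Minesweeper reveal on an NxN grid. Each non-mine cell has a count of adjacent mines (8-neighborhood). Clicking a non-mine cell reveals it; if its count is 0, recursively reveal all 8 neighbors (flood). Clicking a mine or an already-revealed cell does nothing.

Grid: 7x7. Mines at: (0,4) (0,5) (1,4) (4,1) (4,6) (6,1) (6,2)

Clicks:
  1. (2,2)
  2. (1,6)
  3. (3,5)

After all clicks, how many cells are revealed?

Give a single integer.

Answer: 34

Derivation:
Click 1 (2,2) count=0: revealed 33 new [(0,0) (0,1) (0,2) (0,3) (1,0) (1,1) (1,2) (1,3) (2,0) (2,1) (2,2) (2,3) (2,4) (2,5) (3,0) (3,1) (3,2) (3,3) (3,4) (3,5) (4,2) (4,3) (4,4) (4,5) (5,2) (5,3) (5,4) (5,5) (5,6) (6,3) (6,4) (6,5) (6,6)] -> total=33
Click 2 (1,6) count=1: revealed 1 new [(1,6)] -> total=34
Click 3 (3,5) count=1: revealed 0 new [(none)] -> total=34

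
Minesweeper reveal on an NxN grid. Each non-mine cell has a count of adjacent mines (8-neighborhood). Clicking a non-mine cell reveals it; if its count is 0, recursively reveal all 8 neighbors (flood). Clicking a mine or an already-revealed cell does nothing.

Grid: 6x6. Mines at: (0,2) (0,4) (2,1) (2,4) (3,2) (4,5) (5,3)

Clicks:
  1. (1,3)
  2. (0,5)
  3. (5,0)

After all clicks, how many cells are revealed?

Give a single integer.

Click 1 (1,3) count=3: revealed 1 new [(1,3)] -> total=1
Click 2 (0,5) count=1: revealed 1 new [(0,5)] -> total=2
Click 3 (5,0) count=0: revealed 8 new [(3,0) (3,1) (4,0) (4,1) (4,2) (5,0) (5,1) (5,2)] -> total=10

Answer: 10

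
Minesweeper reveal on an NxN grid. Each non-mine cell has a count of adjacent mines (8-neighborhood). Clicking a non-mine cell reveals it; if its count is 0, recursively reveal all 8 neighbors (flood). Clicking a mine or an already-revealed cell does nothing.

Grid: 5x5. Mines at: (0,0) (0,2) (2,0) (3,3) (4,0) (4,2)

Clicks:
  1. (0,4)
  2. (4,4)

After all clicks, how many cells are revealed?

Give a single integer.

Answer: 7

Derivation:
Click 1 (0,4) count=0: revealed 6 new [(0,3) (0,4) (1,3) (1,4) (2,3) (2,4)] -> total=6
Click 2 (4,4) count=1: revealed 1 new [(4,4)] -> total=7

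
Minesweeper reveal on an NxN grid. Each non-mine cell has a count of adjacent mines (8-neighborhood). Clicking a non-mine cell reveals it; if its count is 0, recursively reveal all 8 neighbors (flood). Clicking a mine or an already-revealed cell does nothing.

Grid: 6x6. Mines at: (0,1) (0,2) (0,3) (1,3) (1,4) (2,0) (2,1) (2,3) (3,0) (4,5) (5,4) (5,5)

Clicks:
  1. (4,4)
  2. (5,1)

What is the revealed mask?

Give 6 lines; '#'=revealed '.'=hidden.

Answer: ......
......
......
.###..
#####.
####..

Derivation:
Click 1 (4,4) count=3: revealed 1 new [(4,4)] -> total=1
Click 2 (5,1) count=0: revealed 11 new [(3,1) (3,2) (3,3) (4,0) (4,1) (4,2) (4,3) (5,0) (5,1) (5,2) (5,3)] -> total=12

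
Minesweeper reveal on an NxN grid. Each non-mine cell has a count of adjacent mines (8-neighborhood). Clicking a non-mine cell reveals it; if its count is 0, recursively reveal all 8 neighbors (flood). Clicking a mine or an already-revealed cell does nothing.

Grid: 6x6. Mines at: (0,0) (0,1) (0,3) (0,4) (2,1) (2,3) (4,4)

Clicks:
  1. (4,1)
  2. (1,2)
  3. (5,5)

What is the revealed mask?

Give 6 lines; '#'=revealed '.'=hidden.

Answer: ......
..#...
......
####..
####..
####.#

Derivation:
Click 1 (4,1) count=0: revealed 12 new [(3,0) (3,1) (3,2) (3,3) (4,0) (4,1) (4,2) (4,3) (5,0) (5,1) (5,2) (5,3)] -> total=12
Click 2 (1,2) count=4: revealed 1 new [(1,2)] -> total=13
Click 3 (5,5) count=1: revealed 1 new [(5,5)] -> total=14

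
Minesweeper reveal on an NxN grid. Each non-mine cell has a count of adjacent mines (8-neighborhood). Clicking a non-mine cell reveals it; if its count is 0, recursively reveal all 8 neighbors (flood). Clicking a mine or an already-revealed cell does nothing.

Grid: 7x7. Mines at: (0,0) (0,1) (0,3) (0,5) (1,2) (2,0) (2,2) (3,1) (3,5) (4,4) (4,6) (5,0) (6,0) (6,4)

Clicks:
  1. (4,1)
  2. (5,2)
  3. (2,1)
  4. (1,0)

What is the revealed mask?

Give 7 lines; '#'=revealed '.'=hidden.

Answer: .......
#......
.#.....
.......
.###...
.###...
.###...

Derivation:
Click 1 (4,1) count=2: revealed 1 new [(4,1)] -> total=1
Click 2 (5,2) count=0: revealed 8 new [(4,2) (4,3) (5,1) (5,2) (5,3) (6,1) (6,2) (6,3)] -> total=9
Click 3 (2,1) count=4: revealed 1 new [(2,1)] -> total=10
Click 4 (1,0) count=3: revealed 1 new [(1,0)] -> total=11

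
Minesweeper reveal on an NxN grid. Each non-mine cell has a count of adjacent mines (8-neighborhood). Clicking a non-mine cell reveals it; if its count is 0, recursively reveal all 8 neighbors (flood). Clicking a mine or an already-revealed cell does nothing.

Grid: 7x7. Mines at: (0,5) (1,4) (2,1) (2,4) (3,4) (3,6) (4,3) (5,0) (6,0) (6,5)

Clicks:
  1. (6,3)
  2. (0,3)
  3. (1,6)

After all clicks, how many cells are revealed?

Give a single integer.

Click 1 (6,3) count=0: revealed 8 new [(5,1) (5,2) (5,3) (5,4) (6,1) (6,2) (6,3) (6,4)] -> total=8
Click 2 (0,3) count=1: revealed 1 new [(0,3)] -> total=9
Click 3 (1,6) count=1: revealed 1 new [(1,6)] -> total=10

Answer: 10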